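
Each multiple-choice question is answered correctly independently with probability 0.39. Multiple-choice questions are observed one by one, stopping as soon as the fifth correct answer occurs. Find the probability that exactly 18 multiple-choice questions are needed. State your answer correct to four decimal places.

0.0348

Y = trial on which the fifth success occurs; negative binomial, r=5, p=0.39.
P(Y=18) = C(17,4) · p^5 · (1−p)^13
= 2380 · 0.0090224 · 0.0016192 = 0.034769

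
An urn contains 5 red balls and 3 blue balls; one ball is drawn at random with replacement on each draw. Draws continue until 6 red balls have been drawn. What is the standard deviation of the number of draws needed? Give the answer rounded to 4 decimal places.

Y = total draws until the sixth success; negative binomial with r=6, p=0.625.
SD(Y) = √[r(1−p)/p²] = √(5.760000) = 2.400000

2.4000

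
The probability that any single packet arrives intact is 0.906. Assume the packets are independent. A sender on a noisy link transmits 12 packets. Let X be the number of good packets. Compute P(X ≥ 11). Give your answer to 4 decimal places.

0.6867

X ~ Binomial(12, 0.906); P(X ≥ 11) = Σ C(12,k) p^k (1−p)^(12−k) over k:
  k=11: C(12,11)·0.906^11·0.094^1 = 0.380820
  k=12: C(12,12)·0.906^12·0.094^0 = 0.305871
Total = 0.686691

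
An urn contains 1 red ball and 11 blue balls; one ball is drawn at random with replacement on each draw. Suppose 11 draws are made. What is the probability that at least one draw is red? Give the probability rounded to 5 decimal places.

P(at least one) = 1 − P(none) = 1 − (1 − 0.083333)^11
= 1 − 0.3839952 = 0.6160048

0.61600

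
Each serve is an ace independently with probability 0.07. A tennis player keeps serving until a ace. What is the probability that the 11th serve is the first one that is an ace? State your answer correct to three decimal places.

Geometric (trials to first success), p = 0.07.
P(Y = 11) = (1−p)^10 · p = 0.48398 · 0.07 = 0.03388

0.034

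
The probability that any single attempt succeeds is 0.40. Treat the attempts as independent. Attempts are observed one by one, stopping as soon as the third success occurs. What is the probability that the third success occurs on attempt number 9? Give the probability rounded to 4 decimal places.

Y = trial on which the third success occurs; negative binomial, r=3, p=0.40.
P(Y=9) = C(8,2) · p^3 · (1−p)^6
= 28 · 0.064 · 0.046656 = 0.083608

0.0836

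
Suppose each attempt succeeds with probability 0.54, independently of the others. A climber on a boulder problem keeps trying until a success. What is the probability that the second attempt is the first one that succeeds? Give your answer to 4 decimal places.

Geometric (trials to first success), p = 0.54.
P(Y = 2) = (1−p)^1 · p = 0.46 · 0.54 = 0.248400

0.2484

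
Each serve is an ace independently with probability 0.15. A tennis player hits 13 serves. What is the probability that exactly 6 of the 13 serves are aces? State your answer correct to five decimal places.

0.00627

X ~ Binomial(n=13, p=0.15).
P(X=6) = C(13,6) · p^6 · (1−p)^7
= 1716 · 1.1391e-05 · 0.32058 = 0.0062661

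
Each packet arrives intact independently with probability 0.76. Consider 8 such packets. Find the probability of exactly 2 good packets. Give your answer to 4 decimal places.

0.0031

X ~ Binomial(n=8, p=0.76).
P(X=2) = C(8,2) · p^2 · (1−p)^6
= 28 · 0.5776 · 0.0001911 = 0.003091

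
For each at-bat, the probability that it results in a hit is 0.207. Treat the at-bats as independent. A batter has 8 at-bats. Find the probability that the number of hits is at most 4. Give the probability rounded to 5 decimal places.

0.98789

X ~ Binomial(8, 0.207); P(X ≤ 4) = Σ C(8,k) p^k (1−p)^(8−k) over k:
  k=0: C(8,0)·0.207^0·0.793^8 = 0.1563815
  k=1: C(8,1)·0.207^1·0.793^7 = 0.3265673
  k=2: C(8,2)·0.207^2·0.793^6 = 0.2983581
  k=3: C(8,3)·0.207^3·0.793^5 = 0.1557632
  k=4: C(8,4)·0.207^4·0.793^4 = 0.0508244
Total = 0.9878946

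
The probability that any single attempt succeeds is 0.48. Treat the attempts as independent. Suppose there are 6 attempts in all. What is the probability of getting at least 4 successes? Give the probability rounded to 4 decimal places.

0.3070

X ~ Binomial(6, 0.48); P(X ≥ 4) = Σ C(6,k) p^k (1−p)^(6−k) over k:
  k=4: C(6,4)·0.48^4·0.52^2 = 0.215309
  k=5: C(6,5)·0.48^5·0.52^1 = 0.079499
  k=6: C(6,6)·0.48^6·0.52^0 = 0.012231
Total = 0.307039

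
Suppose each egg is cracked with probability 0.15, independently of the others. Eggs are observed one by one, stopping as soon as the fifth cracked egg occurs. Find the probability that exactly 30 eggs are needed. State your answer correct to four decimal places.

Y = trial on which the fifth success occurs; negative binomial, r=5, p=0.15.
P(Y=30) = C(29,4) · p^5 · (1−p)^25
= 23751 · 7.5937e-05 · 0.017198 = 0.031018

0.0310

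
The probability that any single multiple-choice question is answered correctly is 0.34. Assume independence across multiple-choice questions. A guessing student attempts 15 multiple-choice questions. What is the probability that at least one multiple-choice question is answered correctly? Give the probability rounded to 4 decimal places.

0.9980

P(at least one) = 1 − P(none) = 1 − (1 − 0.34)^15
= 1 − 0.001964 = 0.998036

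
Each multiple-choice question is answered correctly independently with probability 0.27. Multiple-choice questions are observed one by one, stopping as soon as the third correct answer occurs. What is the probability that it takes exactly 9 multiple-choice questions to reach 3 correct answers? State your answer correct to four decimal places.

0.0834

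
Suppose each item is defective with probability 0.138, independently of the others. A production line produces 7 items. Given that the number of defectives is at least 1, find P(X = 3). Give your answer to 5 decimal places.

0.07857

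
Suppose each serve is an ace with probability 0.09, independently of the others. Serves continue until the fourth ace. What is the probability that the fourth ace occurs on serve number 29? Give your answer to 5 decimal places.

Y = trial on which the fourth success occurs; negative binomial, r=4, p=0.09.
P(Y=29) = C(28,3) · p^4 · (1−p)^25
= 3276 · 6.561e-05 · 0.094631 = 0.0203399

0.02034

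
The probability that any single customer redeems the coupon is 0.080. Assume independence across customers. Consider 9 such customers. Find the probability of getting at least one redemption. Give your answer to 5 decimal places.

P(at least one) = 1 − P(none) = 1 − (1 − 0.08)^9
= 1 − 0.4721614 = 0.5278386

0.52784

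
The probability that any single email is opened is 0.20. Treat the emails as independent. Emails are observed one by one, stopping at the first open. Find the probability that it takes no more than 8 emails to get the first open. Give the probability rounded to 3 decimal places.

Y = number of emails to the first success; geometric, p = 0.20.
P(Y ≤ 8) = 1 − (1−p)^8 = 1 − 0.16777 = 0.83223

0.832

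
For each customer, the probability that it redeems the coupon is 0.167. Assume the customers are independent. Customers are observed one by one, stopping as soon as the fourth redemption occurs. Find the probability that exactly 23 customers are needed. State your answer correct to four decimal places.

Y = trial on which the fourth success occurs; negative binomial, r=4, p=0.167.
P(Y=23) = C(22,3) · p^4 · (1−p)^19
= 1540 · 0.0007778 · 0.031064 = 0.037208

0.0372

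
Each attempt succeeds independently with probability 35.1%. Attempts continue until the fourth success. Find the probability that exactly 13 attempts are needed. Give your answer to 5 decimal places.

0.06821

Y = trial on which the fourth success occurs; negative binomial, r=4, p=0.351.
P(Y=13) = C(12,3) · p^4 · (1−p)^9
= 220 · 0.015178 · 0.020427 = 0.0682108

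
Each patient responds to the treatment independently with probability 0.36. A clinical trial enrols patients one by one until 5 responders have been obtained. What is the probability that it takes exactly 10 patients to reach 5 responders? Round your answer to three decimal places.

0.082

Y = trial on which the fifth success occurs; negative binomial, r=5, p=0.36.
P(Y=10) = C(9,4) · p^5 · (1−p)^5
= 126 · 0.0060466 · 0.10737 = 0.08181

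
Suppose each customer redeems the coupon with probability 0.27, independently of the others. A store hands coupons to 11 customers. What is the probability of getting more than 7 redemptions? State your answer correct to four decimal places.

X ~ Binomial(11, 0.27); P(X ≥ 8) = Σ C(11,k) p^k (1−p)^(11−k) over k:
  k=8: C(11,8)·0.27^8·0.73^3 = 0.001813
  k=9: C(11,9)·0.27^9·0.73^2 = 0.000224
  k=10: C(11,10)·0.27^10·0.73^1 = 0.000017
  k=11: C(11,11)·0.27^11·0.73^0 = 0.000001
Total = 0.002053

0.0021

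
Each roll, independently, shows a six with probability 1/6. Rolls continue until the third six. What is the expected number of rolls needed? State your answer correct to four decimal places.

18.0000

Y = total rolls until the third success; negative binomial with r=3, p=0.166667.
E[Y] = r / p = 3 / 0.166667 = 18.000000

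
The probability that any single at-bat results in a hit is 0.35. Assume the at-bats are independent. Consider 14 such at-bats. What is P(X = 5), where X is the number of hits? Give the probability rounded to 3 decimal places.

X ~ Binomial(n=14, p=0.35).
P(X=5) = C(14,5) · p^5 · (1−p)^9
= 2002 · 0.0052522 · 0.020712 = 0.21778

0.218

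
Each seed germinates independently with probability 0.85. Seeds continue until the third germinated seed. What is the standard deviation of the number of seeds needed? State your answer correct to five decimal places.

0.78920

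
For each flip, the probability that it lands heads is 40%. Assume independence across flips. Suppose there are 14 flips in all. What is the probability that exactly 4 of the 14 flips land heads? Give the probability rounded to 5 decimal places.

0.15495

X ~ Binomial(n=14, p=0.40).
P(X=4) = C(14,4) · p^4 · (1−p)^10
= 1001 · 0.0256 · 0.0060466 = 0.1549482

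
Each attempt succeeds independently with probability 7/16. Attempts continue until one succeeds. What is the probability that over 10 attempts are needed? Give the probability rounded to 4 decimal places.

Y = number of attempts to the first success; geometric, p = 0.4375.
P(Y > 10) = P(first 10 all fail) = (1−p)^10 = 0.003171

0.0032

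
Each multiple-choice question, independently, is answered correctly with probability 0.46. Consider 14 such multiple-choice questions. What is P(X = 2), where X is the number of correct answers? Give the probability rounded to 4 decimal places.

0.0118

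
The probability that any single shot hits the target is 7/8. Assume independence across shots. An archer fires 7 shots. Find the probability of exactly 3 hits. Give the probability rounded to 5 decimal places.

0.00572

X ~ Binomial(n=7, p=0.875).
P(X=3) = C(7,3) · p^3 · (1−p)^4
= 35 · 0.66992 · 0.00024414 = 0.0057244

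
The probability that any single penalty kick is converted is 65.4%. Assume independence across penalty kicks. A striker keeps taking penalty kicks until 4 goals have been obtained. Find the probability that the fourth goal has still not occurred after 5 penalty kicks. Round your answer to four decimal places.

0.5639

Needing more than 5 penalty kicks ⇔ fewer than 4 successes in the first 5. With X ~ Binomial(5, 0.654), P(Y > 5) = P(X ≤ 3).
  k=0: C(5,0)·0.654^0·0.346^5 = 0.004959
  k=1: C(5,1)·0.654^1·0.346^4 = 0.046865
  k=2: C(5,2)·0.654^2·0.346^3 = 0.177167
  k=3: C(5,3)·0.654^3·0.346^2 = 0.334877
P(X ≤ 3) = 0.563869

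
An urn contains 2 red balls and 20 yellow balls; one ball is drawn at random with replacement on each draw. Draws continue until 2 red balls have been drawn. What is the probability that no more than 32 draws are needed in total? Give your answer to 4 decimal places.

Finishing within 32 draws ⇔ at least 2 successes in the first 32. With X ~ Binomial(32, 0.090909), P(Y ≤ 32) = 1 − P(X ≤ 1).
  k=0: C(32,0)·0.090909^0·0.909091^32 = 0.047362
  k=1: C(32,1)·0.090909^1·0.909091^31 = 0.151560
1 − 0.198922 = 0.801078

0.8011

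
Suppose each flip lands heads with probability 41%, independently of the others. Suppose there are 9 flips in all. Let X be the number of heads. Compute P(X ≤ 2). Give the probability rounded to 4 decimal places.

0.2134

X ~ Binomial(9, 0.41); P(X ≤ 2) = Σ C(9,k) p^k (1−p)^(9−k) over k:
  k=0: C(9,0)·0.41^0·0.59^9 = 0.008663
  k=1: C(9,1)·0.41^1·0.59^8 = 0.054180
  k=2: C(9,2)·0.41^2·0.59^7 = 0.150603
Total = 0.213447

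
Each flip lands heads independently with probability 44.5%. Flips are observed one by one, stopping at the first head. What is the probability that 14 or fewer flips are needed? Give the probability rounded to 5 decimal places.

Y = number of flips to the first success; geometric, p = 0.445.
P(Y ≤ 14) = 1 − (1−p)^14 = 1 − 0.0002631 = 0.9997369

0.99974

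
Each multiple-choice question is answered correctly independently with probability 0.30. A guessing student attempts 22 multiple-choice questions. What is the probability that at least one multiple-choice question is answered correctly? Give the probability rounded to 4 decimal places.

0.9996

P(at least one) = 1 − P(none) = 1 − (1 − 0.30)^22
= 1 − 0.000391 = 0.999609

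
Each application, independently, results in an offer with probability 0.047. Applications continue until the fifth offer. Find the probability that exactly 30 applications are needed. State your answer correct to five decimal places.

0.00163

Y = trial on which the fifth success occurs; negative binomial, r=5, p=0.047.
P(Y=30) = C(29,4) · p^5 · (1−p)^25
= 23751 · 2.2935e-07 · 0.30014 = 0.0016349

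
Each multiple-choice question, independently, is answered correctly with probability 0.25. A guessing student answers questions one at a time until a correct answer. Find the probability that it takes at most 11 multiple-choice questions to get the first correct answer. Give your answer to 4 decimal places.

0.9578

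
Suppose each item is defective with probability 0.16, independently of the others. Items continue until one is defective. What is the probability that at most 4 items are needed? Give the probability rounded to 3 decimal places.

0.502

Y = number of items to the first success; geometric, p = 0.16.
P(Y ≤ 4) = 1 − (1−p)^4 = 1 − 0.49787 = 0.50213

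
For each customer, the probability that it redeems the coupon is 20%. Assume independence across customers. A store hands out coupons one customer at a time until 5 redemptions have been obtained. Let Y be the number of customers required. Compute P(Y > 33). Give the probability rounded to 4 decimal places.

Needing more than 33 customers ⇔ fewer than 5 successes in the first 33. With X ~ Binomial(33, 0.20), P(Y > 33) = P(X ≤ 4).
  k=0: C(33,0)·0.20^0·0.80^33 = 0.000634
  k=1: C(33,1)·0.20^1·0.80^32 = 0.005229
  k=2: C(33,2)·0.20^2·0.80^31 = 0.020916
  k=3: C(33,3)·0.20^3·0.80^30 = 0.054034
  k=4: C(33,4)·0.20^4·0.80^29 = 0.101313
P(X ≤ 4) = 0.182126

0.1821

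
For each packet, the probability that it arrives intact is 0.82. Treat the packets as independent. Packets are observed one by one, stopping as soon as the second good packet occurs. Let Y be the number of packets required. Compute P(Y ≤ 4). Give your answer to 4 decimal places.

Finishing within 4 packets ⇔ at least 2 successes in the first 4. With X ~ Binomial(4, 0.82), P(Y ≤ 4) = 1 − P(X ≤ 1).
  k=0: C(4,0)·0.82^0·0.18^4 = 0.001050
  k=1: C(4,1)·0.82^1·0.18^3 = 0.019129
1 − 0.020179 = 0.979821

0.9798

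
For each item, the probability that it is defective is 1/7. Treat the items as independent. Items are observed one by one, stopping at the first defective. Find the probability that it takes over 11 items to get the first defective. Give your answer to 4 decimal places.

0.1835

Y = number of items to the first success; geometric, p = 0.142857.
P(Y > 11) = P(first 11 all fail) = (1−p)^11 = 0.183479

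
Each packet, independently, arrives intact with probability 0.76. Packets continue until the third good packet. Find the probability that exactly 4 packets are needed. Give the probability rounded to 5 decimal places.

Y = trial on which the third success occurs; negative binomial, r=3, p=0.76.
P(Y=4) = C(3,2) · p^3 · (1−p)^1
= 3 · 0.43898 · 0.24 = 0.3160627

0.31606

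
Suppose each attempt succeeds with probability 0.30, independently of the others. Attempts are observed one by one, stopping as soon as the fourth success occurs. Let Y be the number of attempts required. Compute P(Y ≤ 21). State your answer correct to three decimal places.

0.914

Finishing within 21 attempts ⇔ at least 4 successes in the first 21. With X ~ Binomial(21, 0.30), P(Y ≤ 21) = 1 − P(X ≤ 3).
  k=0: C(21,0)·0.30^0·0.70^21 = 0.00056
  k=1: C(21,1)·0.30^1·0.70^20 = 0.00503
  k=2: C(21,2)·0.30^2·0.70^19 = 0.02154
  k=3: C(21,3)·0.30^3·0.70^18 = 0.05848
1 − 0.08561 = 0.91439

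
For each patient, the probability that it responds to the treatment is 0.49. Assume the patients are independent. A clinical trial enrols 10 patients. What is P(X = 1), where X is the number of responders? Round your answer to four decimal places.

0.0114

X ~ Binomial(n=10, p=0.49).
P(X=1) = C(10,1) · p^1 · (1−p)^9
= 10 · 0.49 · 0.0023342 = 0.011437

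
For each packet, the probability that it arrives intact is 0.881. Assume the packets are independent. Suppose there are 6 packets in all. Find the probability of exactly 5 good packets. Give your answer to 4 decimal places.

0.3789

X ~ Binomial(n=6, p=0.881).
P(X=5) = C(6,5) · p^5 · (1−p)^1
= 6 · 0.53074 · 0.119 = 0.378946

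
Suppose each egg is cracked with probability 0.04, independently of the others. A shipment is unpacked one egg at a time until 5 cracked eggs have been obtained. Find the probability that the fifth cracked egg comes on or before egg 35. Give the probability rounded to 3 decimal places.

0.012

Finishing within 35 eggs ⇔ at least 5 successes in the first 35. With X ~ Binomial(35, 0.04), P(Y ≤ 35) = 1 − P(X ≤ 4).
  k=0: C(35,0)·0.04^0·0.96^35 = 0.23960
  k=1: C(35,1)·0.04^1·0.96^34 = 0.34942
  k=2: C(35,2)·0.04^2·0.96^33 = 0.24751
  k=3: C(35,3)·0.04^3·0.96^32 = 0.11344
  k=4: C(35,4)·0.04^4·0.96^31 = 0.03781
1 − 0.98779 = 0.01221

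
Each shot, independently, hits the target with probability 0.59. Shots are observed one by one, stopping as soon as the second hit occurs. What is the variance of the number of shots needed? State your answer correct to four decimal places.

Y = total shots until the second success; negative binomial with r=2, p=0.59.
Var(Y) = r(1−p)/p² = 2·0.41 / 0.59² = 2.355645

2.3556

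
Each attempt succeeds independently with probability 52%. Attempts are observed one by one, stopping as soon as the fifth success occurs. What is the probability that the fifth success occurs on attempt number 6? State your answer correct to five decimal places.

0.09125

Y = trial on which the fifth success occurs; negative binomial, r=5, p=0.52.
P(Y=6) = C(5,4) · p^5 · (1−p)^1
= 5 · 0.03802 · 0.48 = 0.0912490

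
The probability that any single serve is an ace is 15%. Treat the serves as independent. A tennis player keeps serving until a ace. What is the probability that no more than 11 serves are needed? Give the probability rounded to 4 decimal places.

0.8327

Y = number of serves to the first success; geometric, p = 0.15.
P(Y ≤ 11) = 1 − (1−p)^11 = 1 − 0.167343 = 0.832657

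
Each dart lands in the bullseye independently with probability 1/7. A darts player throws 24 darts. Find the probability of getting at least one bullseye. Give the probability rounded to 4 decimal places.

P(at least one) = 1 − P(none) = 1 − (1 − 0.142857)^24
= 1 − 0.024733 = 0.975267

0.9753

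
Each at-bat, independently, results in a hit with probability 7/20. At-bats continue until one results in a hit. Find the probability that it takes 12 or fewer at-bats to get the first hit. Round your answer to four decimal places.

Y = number of at-bats to the first success; geometric, p = 0.35.
P(Y ≤ 12) = 1 − (1−p)^12 = 1 − 0.005688 = 0.994312

0.9943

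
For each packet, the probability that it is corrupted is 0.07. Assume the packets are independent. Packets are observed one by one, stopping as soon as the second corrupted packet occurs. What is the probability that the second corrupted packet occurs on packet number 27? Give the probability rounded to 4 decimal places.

0.0208

Y = trial on which the second success occurs; negative binomial, r=2, p=0.07.
P(Y=27) = C(26,1) · p^2 · (1−p)^25
= 26 · 0.0049 · 0.16296 = 0.020761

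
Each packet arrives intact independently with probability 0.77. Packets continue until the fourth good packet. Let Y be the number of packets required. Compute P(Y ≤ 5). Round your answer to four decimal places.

0.6749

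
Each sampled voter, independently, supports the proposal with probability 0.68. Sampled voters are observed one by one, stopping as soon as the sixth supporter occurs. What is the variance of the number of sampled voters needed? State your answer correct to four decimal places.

4.1522

Y = total sampled voters until the sixth success; negative binomial with r=6, p=0.68.
Var(Y) = r(1−p)/p² = 6·0.32 / 0.68² = 4.152249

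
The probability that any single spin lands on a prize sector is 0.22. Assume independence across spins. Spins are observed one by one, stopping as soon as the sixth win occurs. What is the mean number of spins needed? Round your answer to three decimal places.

27.273

Y = total spins until the sixth success; negative binomial with r=6, p=0.22.
E[Y] = r / p = 6 / 0.22 = 27.27273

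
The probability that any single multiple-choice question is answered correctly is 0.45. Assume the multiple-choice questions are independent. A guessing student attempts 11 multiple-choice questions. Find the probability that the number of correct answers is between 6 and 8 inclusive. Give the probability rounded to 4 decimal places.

0.3521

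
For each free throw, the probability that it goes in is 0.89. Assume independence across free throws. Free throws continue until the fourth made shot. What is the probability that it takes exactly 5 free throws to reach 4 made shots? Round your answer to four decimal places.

0.2761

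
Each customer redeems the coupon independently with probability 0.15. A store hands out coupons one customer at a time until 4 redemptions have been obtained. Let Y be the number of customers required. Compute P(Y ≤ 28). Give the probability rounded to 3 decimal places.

Finishing within 28 customers ⇔ at least 4 successes in the first 28. With X ~ Binomial(28, 0.15), P(Y ≤ 28) = 1 − P(X ≤ 3).
  k=0: C(28,0)·0.15^0·0.85^28 = 0.01056
  k=1: C(28,1)·0.15^1·0.85^27 = 0.05219
  k=2: C(28,2)·0.15^2·0.85^26 = 0.12433
  k=3: C(28,3)·0.15^3·0.85^25 = 0.19015
1 − 0.37722 = 0.62278

0.623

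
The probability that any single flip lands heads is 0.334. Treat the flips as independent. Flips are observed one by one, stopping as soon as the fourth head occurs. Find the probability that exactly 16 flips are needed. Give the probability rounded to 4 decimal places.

Y = trial on which the fourth success occurs; negative binomial, r=4, p=0.334.
P(Y=16) = C(15,3) · p^4 · (1−p)^12
= 455 · 0.012445 · 0.0076154 = 0.043121

0.0431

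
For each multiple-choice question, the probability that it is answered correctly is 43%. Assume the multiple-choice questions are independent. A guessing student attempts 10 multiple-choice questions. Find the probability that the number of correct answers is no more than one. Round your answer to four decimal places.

0.0309

X ~ Binomial(10, 0.43); P(X ≤ 1) = Σ C(10,k) p^k (1−p)^(10−k) over k:
  k=0: C(10,0)·0.43^0·0.57^10 = 0.003620
  k=1: C(10,1)·0.43^1·0.57^9 = 0.027311
Total = 0.030932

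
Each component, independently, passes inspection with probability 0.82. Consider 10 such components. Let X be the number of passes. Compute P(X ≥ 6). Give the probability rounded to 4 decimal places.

0.9787

X ~ Binomial(10, 0.82); P(X ≥ 6) = Σ C(10,k) p^k (1−p)^(10−k) over k:
  k=6: C(10,6)·0.82^6·0.18^4 = 0.067018
  k=7: C(10,7)·0.82^7·0.18^3 = 0.174460
  k=8: C(10,8)·0.82^8·0.18^2 = 0.298036
  k=9: C(10,9)·0.82^9·0.18^1 = 0.301715
  k=10: C(10,10)·0.82^10·0.18^0 = 0.137448
Total = 0.978677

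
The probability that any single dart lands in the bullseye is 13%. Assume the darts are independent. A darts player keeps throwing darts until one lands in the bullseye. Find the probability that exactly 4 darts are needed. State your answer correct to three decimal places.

Geometric (trials to first success), p = 0.13.
P(Y = 4) = (1−p)^3 · p = 0.6585 · 0.13 = 0.08561

0.086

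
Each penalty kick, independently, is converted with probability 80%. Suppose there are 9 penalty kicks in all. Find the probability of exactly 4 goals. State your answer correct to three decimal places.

X ~ Binomial(n=9, p=0.80).
P(X=4) = C(9,4) · p^4 · (1−p)^5
= 126 · 0.4096 · 0.00032 = 0.01652

0.017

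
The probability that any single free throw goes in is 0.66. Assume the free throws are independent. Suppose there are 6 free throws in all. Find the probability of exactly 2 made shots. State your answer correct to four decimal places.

0.0873

X ~ Binomial(n=6, p=0.66).
P(X=2) = C(6,2) · p^2 · (1−p)^4
= 15 · 0.4356 · 0.013363 = 0.087316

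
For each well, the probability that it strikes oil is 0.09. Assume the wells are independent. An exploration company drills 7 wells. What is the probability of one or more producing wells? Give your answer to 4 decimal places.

0.4832

P(at least one) = 1 − P(none) = 1 − (1 − 0.09)^7
= 1 − 0.516761 = 0.483239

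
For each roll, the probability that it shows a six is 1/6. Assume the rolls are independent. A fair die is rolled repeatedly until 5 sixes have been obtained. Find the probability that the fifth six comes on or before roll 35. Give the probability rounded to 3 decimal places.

0.716

Finishing within 35 rolls ⇔ at least 5 successes in the first 35. With X ~ Binomial(35, 0.166667), P(Y ≤ 35) = 1 − P(X ≤ 4).
  k=0: C(35,0)·0.166667^0·0.833333^35 = 0.00169
  k=1: C(35,1)·0.166667^1·0.833333^34 = 0.01185
  k=2: C(35,2)·0.166667^2·0.833333^33 = 0.04029
  k=3: C(35,3)·0.166667^3·0.833333^32 = 0.08865
  k=4: C(35,4)·0.166667^4·0.833333^31 = 0.14183
1 − 0.28432 = 0.71568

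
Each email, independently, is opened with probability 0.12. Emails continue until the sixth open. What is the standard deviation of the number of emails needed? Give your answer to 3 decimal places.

19.149

Y = total emails until the sixth success; negative binomial with r=6, p=0.12.
SD(Y) = √[r(1−p)/p²] = √(366.66667) = 19.14854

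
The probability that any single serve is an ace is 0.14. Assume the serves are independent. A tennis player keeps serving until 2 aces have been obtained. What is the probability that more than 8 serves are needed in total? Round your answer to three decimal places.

0.689

Needing more than 8 serves ⇔ fewer than 2 successes in the first 8. With X ~ Binomial(8, 0.14), P(Y > 8) = P(X ≤ 1).
  k=0: C(8,0)·0.14^0·0.86^8 = 0.29922
  k=1: C(8,1)·0.14^1·0.86^7 = 0.38968
P(X ≤ 1) = 0.68890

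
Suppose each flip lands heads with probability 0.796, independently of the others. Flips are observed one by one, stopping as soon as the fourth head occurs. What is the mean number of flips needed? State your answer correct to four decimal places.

5.0251

Y = total flips until the fourth success; negative binomial with r=4, p=0.796.
E[Y] = r / p = 4 / 0.796 = 5.025126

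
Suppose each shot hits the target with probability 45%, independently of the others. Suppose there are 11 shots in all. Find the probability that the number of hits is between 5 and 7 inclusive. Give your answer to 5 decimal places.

0.54190

X ~ Binomial(11, 0.45); P(5 ≤ X ≤ 7) = Σ C(11,k) p^k (1−p)^(11−k) over k:
  k=5: C(11,5)·0.45^5·0.55^6 = 0.2359830
  k=6: C(11,6)·0.45^6·0.55^5 = 0.1930770
  k=7: C(11,7)·0.45^7·0.55^4 = 0.1128372
Total = 0.5418972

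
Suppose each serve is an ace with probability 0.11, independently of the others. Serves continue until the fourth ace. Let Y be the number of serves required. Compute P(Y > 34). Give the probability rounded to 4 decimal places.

0.4769

Needing more than 34 serves ⇔ fewer than 4 successes in the first 34. With X ~ Binomial(34, 0.11), P(Y > 34) = P(X ≤ 3).
  k=0: C(34,0)·0.11^0·0.89^34 = 0.019022
  k=1: C(34,1)·0.11^1·0.89^33 = 0.079936
  k=2: C(34,2)·0.11^2·0.89^32 = 0.163015
  k=3: C(34,3)·0.11^3·0.89^31 = 0.214912
P(X ≤ 3) = 0.476885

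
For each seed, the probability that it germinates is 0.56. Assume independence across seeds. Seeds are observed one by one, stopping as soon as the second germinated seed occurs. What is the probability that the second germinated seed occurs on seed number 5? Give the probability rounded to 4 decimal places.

Y = trial on which the second success occurs; negative binomial, r=2, p=0.56.
P(Y=5) = C(4,1) · p^2 · (1−p)^3
= 4 · 0.3136 · 0.085184 = 0.106855

0.1069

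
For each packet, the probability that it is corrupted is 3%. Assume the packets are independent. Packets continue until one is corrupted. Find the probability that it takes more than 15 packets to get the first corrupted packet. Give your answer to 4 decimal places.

Y = number of packets to the first success; geometric, p = 0.03.
P(Y > 15) = P(first 15 all fail) = (1−p)^15 = 0.633251

0.6333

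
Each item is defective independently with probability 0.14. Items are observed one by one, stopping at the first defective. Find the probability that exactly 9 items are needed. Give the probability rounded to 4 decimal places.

0.0419

Geometric (trials to first success), p = 0.14.
P(Y = 9) = (1−p)^8 · p = 0.29922 · 0.14 = 0.041891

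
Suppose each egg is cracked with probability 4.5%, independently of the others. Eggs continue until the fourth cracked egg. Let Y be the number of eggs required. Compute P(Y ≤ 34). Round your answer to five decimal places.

Finishing within 34 eggs ⇔ at least 4 successes in the first 34. With X ~ Binomial(34, 0.045), P(Y ≤ 34) = 1 − P(X ≤ 3).
  k=0: C(34,0)·0.045^0·0.955^34 = 0.2089848
  k=1: C(34,1)·0.045^1·0.955^33 = 0.3348133
  k=2: C(34,2)·0.045^2·0.955^32 = 0.2603130
  k=3: C(34,3)·0.045^3·0.955^31 = 0.1308379
1 − 0.9349489 = 0.0650511

0.06505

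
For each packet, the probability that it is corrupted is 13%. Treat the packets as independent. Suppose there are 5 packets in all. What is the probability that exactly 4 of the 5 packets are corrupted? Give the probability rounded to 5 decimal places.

X ~ Binomial(n=5, p=0.13).
P(X=4) = C(5,4) · p^4 · (1−p)^1
= 5 · 0.00028561 · 0.87 = 0.0012424

0.00124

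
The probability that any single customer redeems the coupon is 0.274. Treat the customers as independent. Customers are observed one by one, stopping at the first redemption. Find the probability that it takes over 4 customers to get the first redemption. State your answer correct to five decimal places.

Y = number of customers to the first success; geometric, p = 0.274.
P(Y > 4) = P(first 4 all fail) = (1−p)^4 = 0.2778091

0.27781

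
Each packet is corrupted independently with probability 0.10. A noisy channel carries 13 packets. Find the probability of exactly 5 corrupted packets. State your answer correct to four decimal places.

X ~ Binomial(n=13, p=0.10).
P(X=5) = C(13,5) · p^5 · (1−p)^8
= 1287 · 1e-05 · 0.43047 = 0.005540

0.0055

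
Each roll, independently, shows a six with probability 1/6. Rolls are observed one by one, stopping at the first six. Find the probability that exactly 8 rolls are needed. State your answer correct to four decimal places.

0.0465

Geometric (trials to first success), p = 0.166667.
P(Y = 8) = (1−p)^7 · p = 0.27908 · 0.166667 = 0.046514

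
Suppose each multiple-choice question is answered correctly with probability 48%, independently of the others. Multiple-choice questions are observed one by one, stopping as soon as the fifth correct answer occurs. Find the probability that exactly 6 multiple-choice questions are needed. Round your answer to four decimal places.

0.0662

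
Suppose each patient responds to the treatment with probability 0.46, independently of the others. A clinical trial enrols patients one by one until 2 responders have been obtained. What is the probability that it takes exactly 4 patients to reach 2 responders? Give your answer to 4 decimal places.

0.1851

Y = trial on which the second success occurs; negative binomial, r=2, p=0.46.
P(Y=4) = C(3,1) · p^2 · (1−p)^2
= 3 · 0.2116 · 0.2916 = 0.185108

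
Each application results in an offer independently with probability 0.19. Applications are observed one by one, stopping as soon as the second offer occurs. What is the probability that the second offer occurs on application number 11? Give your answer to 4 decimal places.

Y = trial on which the second success occurs; negative binomial, r=2, p=0.19.
P(Y=11) = C(10,1) · p^2 · (1−p)^9
= 10 · 0.0361 · 0.15009 = 0.054184

0.0542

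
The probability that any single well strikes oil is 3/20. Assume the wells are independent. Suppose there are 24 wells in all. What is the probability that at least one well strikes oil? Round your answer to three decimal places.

P(at least one) = 1 − P(none) = 1 − (1 − 0.15)^24
= 1 − 0.02023 = 0.97977

0.980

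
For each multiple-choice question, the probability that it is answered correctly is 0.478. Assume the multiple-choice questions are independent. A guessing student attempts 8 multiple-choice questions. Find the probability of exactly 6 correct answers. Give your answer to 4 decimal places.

0.0910

X ~ Binomial(n=8, p=0.478).
P(X=6) = C(8,6) · p^6 · (1−p)^2
= 28 · 0.011928 · 0.27248 = 0.091005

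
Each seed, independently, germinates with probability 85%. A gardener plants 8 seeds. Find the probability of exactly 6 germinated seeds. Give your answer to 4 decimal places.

0.2376

X ~ Binomial(n=8, p=0.85).
P(X=6) = C(8,6) · p^6 · (1−p)^2
= 28 · 0.37715 · 0.0225 = 0.237604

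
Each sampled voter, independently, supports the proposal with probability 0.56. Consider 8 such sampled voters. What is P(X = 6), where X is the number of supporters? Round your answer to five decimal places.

0.16718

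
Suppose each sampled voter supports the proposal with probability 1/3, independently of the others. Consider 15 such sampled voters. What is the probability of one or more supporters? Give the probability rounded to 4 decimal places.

0.9977

P(at least one) = 1 − P(none) = 1 − (1 − 0.333333)^15
= 1 − 0.002284 = 0.997716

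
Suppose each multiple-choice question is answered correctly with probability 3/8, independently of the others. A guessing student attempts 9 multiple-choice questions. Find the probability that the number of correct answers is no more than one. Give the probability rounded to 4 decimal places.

0.0931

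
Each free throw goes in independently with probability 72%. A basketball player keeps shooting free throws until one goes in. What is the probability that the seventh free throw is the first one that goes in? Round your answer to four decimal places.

0.0003

Geometric (trials to first success), p = 0.72.
P(Y = 7) = (1−p)^6 · p = 0.00048189 · 0.72 = 0.000347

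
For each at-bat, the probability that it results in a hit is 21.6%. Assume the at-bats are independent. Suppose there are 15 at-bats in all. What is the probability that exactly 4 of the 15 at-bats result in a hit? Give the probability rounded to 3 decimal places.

0.204

X ~ Binomial(n=15, p=0.216).
P(X=4) = C(15,4) · p^4 · (1−p)^11
= 1365 · 0.0021768 · 0.068782 = 0.20437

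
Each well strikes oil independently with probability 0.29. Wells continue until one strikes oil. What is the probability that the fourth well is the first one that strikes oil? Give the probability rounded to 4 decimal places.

0.1038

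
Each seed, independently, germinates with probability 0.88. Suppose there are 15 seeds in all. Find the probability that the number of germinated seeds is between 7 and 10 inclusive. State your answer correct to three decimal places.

X ~ Binomial(15, 0.88); P(7 ≤ X ≤ 10) = Σ C(15,k) p^k (1−p)^(15−k) over k:
  k=7: C(15,7)·0.88^7·0.12^8 = 0.00011
  k=8: C(15,8)·0.88^8·0.12^7 = 0.00083
  k=9: C(15,9)·0.88^9·0.12^6 = 0.00473
  k=10: C(15,10)·0.88^10·0.12^5 = 0.02081
Total = 0.02648

0.026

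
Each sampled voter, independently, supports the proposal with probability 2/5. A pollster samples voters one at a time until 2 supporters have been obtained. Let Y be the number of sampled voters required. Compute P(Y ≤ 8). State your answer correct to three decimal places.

0.894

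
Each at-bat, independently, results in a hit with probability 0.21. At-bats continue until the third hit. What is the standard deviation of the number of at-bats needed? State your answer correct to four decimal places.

7.3309

Y = total at-bats until the third success; negative binomial with r=3, p=0.21.
SD(Y) = √[r(1−p)/p²] = √(53.741497) = 7.330859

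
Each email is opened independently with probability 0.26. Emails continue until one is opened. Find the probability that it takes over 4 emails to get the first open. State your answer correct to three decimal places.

Y = number of emails to the first success; geometric, p = 0.26.
P(Y > 4) = P(first 4 all fail) = (1−p)^4 = 0.29987

0.300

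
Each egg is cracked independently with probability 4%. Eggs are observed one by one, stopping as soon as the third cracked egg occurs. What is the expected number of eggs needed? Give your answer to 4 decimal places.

Y = total eggs until the third success; negative binomial with r=3, p=0.04.
E[Y] = r / p = 3 / 0.04 = 75.000000

75.0000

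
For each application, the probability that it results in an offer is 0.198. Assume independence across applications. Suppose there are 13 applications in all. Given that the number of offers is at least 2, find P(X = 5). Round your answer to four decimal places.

0.0881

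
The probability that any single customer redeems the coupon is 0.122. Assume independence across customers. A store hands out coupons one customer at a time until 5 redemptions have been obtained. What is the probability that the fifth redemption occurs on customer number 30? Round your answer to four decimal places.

0.0248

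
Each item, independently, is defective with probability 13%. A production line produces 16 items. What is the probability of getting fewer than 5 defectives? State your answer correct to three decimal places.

X ~ Binomial(16, 0.13); P(X ≤ 4) = Σ C(16,k) p^k (1−p)^(16−k) over k:
  k=0: C(16,0)·0.13^0·0.87^16 = 0.10772
  k=1: C(16,1)·0.13^1·0.87^15 = 0.25754
  k=2: C(16,2)·0.13^2·0.87^14 = 0.28863
  k=3: C(16,3)·0.13^3·0.87^13 = 0.20127
  k=4: C(16,4)·0.13^4·0.87^12 = 0.09774
Total = 0.95290

0.953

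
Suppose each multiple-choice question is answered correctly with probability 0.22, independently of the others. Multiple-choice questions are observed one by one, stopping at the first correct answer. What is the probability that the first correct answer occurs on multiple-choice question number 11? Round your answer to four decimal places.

0.0183

Geometric (trials to first success), p = 0.22.
P(Y = 11) = (1−p)^10 · p = 0.083358 · 0.22 = 0.018339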